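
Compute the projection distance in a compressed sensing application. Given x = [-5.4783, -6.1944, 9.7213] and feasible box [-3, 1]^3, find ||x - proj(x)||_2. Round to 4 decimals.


Project each component onto [-3, 1].
clip(-5.4783) = -3.0, clip(-6.1944) = -3.0, clip(9.7213) = 1.0
Projection = [-3.0, -3.0, 1.0]
Squared diffs: [6.142, 10.2042, 76.0611]
Distance = sqrt(92.4073) = 9.6129


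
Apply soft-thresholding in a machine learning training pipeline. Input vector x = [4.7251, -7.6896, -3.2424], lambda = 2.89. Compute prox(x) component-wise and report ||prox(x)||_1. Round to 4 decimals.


Soft-thresholding with lambda = 2.89:
prox(4.7251) = sign(4.7251)*max(|4.7251| - 2.89, 0) = 1.8351
prox(-7.6896) = sign(-7.6896)*max(|-7.6896| - 2.89, 0) = -4.7996
prox(-3.2424) = sign(-3.2424)*max(|-3.2424| - 2.89, 0) = -0.3524
prox(x) = [1.8351, -4.7996, -0.3524]
||prox(x)||_1 = 1.8351 + 4.7996 + 0.3524 = 6.9871


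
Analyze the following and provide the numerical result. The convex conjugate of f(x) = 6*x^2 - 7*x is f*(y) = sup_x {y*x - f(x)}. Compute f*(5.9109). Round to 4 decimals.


f*(y) = sup_x {y*x - a*x^2 - b*x} = sup_x {(y-b)*x - a*x^2}
FOC: (y - b) - 2a*x = 0 => x* = (y - b)/(2a)
x* = (5.9109 + 7)/(2*6) = 1.0759
f*(5.9109) = (y-b)^2/(4a) = (5.9109 + 7)^2/(4*6)
= 166.6913/24 = 6.9455


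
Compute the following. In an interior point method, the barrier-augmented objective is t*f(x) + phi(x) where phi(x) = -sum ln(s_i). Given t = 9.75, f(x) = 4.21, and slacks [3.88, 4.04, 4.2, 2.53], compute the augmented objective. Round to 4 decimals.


Step 1: Compute log-barrier.
ln values: [1.3558, 1.3962, 1.4351, 0.9282]
phi = -(1.3558 + 1.3962 + 1.4351 + 0.9282) = -5.1154
Step 2: Compute augmented objective.
t*f(x) = 9.75*4.21 = 41.0475
Total = 41.0475 - 5.1154 = 35.9321


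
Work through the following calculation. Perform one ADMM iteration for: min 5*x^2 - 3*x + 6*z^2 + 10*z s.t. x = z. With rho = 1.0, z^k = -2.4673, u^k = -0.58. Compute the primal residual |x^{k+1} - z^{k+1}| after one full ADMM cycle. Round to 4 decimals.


ADMM iteration with rho = 1.0, z^k = -2.4673, u^k = -0.58
Step 1: x-update.
Minimize 5*x^2 - 3*x + (1.0/2)*(x + 2.4673 - 0.58)^2
FOC: (2*5 + 1.0)*x = 3 + 1.0*(-2.4673 + 0.58)
x^{k+1} = 0.1012
Step 2: z-update.
Minimize 6*z^2 + 10*z + (1.0/2)*(0.1012 - z - 0.58)^2
FOC: (2*6 + 1.0)*z = -10 + 1.0*(0.1012 - 0.58)
z^{k+1} = -0.8061
Step 3: u-update.
u^{k+1} = -0.58 + 0.1012 + 0.8061 = 0.3272
Step 4: Primal residual = |0.1012 + 0.8061| = 0.9072


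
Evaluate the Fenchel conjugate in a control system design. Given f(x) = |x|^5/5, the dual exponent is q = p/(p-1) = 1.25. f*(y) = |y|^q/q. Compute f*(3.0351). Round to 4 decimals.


The conjugate exponent q satisfies 1/p + 1/q = 1.
p = 5, so q = 5/(5 - 1) = 1.25
|y|^q = 3.0351^1.25 = 4.006
f*(3.0351) = 4.006 / 1.25 = 3.2048


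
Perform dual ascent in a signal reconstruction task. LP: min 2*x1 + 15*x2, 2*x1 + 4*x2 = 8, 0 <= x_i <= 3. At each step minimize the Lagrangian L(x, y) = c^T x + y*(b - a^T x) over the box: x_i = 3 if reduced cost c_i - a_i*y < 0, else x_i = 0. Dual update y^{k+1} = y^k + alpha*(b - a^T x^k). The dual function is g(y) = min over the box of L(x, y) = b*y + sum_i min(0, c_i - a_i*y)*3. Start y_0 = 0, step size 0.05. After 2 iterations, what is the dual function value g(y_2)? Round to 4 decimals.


Dual ascent for LP: min 2*x1 + 15*x2, 2*x1 + 4*x2 = 8, 0 <= x_i <= 3
Step 1: y^k = 0.0, reduced costs: (2.0, 15.0)
  x^k = (0.0, 0.0), subgradient = b - a^T x = 8.0
  y^{k+1} = 0.0 + 0.05*8.0 = 0.4
Step 2: y^k = 0.4, reduced costs: (1.2, 13.4)
  x^k = (0.0, 0.0), subgradient = b - a^T x = 8.0
  y^{k+1} = 0.4 + 0.05*8.0 = 0.8
Dual objective at y_2 = 0.8: reduced costs (0.4, 11.8), box minimizer x = (0.0, 0.0)
g(y_2) = b*y + (c1 - a1*y)*x1 + (c2 - a2*y)*x2 = 8*0.8 + 0.4*0.0 + 11.8*0.0 = 6.4 + 0.0 + 0.0 = 6.4


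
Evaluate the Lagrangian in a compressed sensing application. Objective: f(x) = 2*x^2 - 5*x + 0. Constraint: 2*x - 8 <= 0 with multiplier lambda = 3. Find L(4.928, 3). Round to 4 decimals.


Step 1: Evaluate f(x).
f(4.928) = 2*4.928^2 - 5*4.928 + 0 = 23.9304
Step 2: Evaluate g(x).
g(4.928) = 2*4.928 - 8 = 1.856
Step 3: Compute Lagrangian.
L = 23.9304 + 3*1.856 = 29.4984


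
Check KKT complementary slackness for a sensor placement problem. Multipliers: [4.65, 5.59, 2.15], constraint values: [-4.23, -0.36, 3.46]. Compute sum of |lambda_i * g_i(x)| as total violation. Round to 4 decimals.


KKT complementary slackness check:
lambda_1 * g_1 = 4.65 * -4.23 = -19.6695
lambda_2 * g_2 = 5.59 * -0.36 = -2.0124
lambda_3 * g_3 = 2.15 * 3.46 = 7.439
Total violation = 19.6695 + 2.0124 + 7.439 = 29.1209


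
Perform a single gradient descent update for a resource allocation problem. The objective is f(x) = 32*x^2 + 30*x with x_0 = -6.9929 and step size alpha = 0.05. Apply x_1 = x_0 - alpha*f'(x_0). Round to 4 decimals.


We compute the gradient at x_0 and apply the update.
f'(x) = 64*x + 30
f'(-6.9929) = 64*-6.9929 + 30 = -417.5456
x_1 = -6.9929 - 0.05*-417.5456 = 13.8844


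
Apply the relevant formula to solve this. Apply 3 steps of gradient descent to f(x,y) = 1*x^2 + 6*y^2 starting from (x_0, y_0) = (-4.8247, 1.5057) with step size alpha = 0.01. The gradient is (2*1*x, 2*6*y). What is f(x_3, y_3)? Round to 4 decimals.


Gradient descent on f(x,y) = 1*x^2 + 6*y^2.
Starting point: (-4.8247, 1.5057), alpha = 0.01
Step 1: grad_x = 2*1*-4.8247 = -9.6494, grad_y = 2*6*1.5057 = 18.0684
  x_1 = -4.8247 - 0.01*-9.6494 = -4.7282
  y_1 = 1.5057 - 0.01*18.0684 = 1.325
Step 2: grad_x = 2*1*-4.7282 = -9.4564, grad_y = 2*6*1.325 = 15.9002
  x_2 = -4.7282 - 0.01*-9.4564 = -4.6336
  y_2 = 1.325 - 0.01*15.9002 = 1.166
Step 3: grad_x = 2*1*-4.6336 = -9.2673, grad_y = 2*6*1.166 = 13.9922
  x_3 = -4.6336 - 0.01*-9.2673 = -4.541
  y_3 = 1.166 - 0.01*13.9922 = 1.0261
f(-4.541, 1.0261) = 1*(-4.541)^2 + 6*1.0261^2 = 26.9376


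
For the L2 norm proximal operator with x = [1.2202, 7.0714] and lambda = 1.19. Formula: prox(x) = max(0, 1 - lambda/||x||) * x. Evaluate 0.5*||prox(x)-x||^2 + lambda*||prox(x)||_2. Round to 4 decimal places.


Step 1: Compute ||x||.
||x|| = 7.1759
Step 2: Compute scaling factor.
scale = max(0, 1 - 1.19/7.1759) = 0.8342
Step 3: prox(x) = [1.0179, 5.8987]
||prox(x)|| = 5.9859
Step 4: Proximal objective.
0.5*||prox-x||^2 = 0.7081
lambda*||prox|| = 7.1232
Total = 7.8313


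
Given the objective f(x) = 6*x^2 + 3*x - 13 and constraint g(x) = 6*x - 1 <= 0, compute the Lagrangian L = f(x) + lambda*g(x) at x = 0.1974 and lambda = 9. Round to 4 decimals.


Step 1: Evaluate f(x).
f(0.1974) = 6*0.1974^2 + 3*0.1974 - 13 = -12.174
Step 2: Evaluate g(x).
g(0.1974) = 6*0.1974 - 1 = 0.1844
Step 3: Compute Lagrangian.
L = -12.174 + 9*0.1844 = -10.5144


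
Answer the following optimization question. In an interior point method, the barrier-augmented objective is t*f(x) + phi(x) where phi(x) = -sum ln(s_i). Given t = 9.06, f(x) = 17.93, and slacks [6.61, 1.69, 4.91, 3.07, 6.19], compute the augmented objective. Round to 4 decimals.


Step 1: Compute log-barrier.
ln values: [1.8886, 0.5247, 1.5913, 1.1217, 1.8229]
phi = -(1.8886 + 0.5247 + 1.5913 + 1.1217 + 1.8229) = -6.9492
Step 2: Compute augmented objective.
t*f(x) = 9.06*17.93 = 162.4458
Total = 162.4458 - 6.9492 = 155.4966


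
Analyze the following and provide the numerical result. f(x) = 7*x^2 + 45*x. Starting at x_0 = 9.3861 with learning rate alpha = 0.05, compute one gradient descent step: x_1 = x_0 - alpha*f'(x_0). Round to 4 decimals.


We compute the gradient at x_0 and apply the update.
f'(x) = 14*x + 45
f'(9.3861) = 14*9.3861 + 45 = 176.4054
x_1 = 9.3861 - 0.05*176.4054 = 0.5658


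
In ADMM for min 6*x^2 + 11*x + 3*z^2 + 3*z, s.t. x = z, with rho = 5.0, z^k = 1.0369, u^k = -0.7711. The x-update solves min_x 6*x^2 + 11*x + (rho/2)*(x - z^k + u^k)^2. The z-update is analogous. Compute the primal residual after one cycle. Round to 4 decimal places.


ADMM iteration with rho = 5.0, z^k = 1.0369, u^k = -0.7711
Step 1: x-update.
Minimize 6*x^2 + 11*x + (5.0/2)*(x - 1.0369 - 0.7711)^2
FOC: (2*6 + 5.0)*x = -11 + 5.0*(1.0369 + 0.7711)
x^{k+1} = -0.1153
Step 2: z-update.
Minimize 3*z^2 + 3*z + (5.0/2)*(-0.1153 - z - 0.7711)^2
FOC: (2*3 + 5.0)*z = -3 + 5.0*(-0.1153 - 0.7711)
z^{k+1} = -0.6756
Step 3: u-update.
u^{k+1} = -0.7711 - 0.1153 + 0.6756 = -0.2108
Step 4: Primal residual = |-0.1153 + 0.6756| = 0.5603


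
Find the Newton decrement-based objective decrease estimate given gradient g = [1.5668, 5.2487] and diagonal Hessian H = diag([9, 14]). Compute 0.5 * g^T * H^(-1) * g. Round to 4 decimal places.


Step 1: H is diagonal, so H^(-1) * g = [0.1741, 0.3749].
Step 2: g^T H^(-1) g = sum_i g_i^2 / H_ii
  = (1.5668)^2/9 + (5.2487)^2/14
  = 0.2728 + 1.9678 = 2.2405
Step 3: Objective decrease = 0.5 * g^T H^(-1) g = 1.1203


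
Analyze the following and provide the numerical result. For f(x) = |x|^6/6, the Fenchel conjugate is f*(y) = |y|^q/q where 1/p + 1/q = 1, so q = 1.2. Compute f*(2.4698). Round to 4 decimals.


The conjugate exponent q satisfies 1/p + 1/q = 1.
p = 6, so q = 6/(6 - 1) = 1.2
|y|^q = 2.4698^1.2 = 2.9593
f*(2.4698) = 2.9593 / 1.2 = 2.4661


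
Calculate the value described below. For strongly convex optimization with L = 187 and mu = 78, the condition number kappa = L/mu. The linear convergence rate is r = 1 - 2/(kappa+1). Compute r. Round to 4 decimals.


Step 1: Compute the condition number.
kappa = L/mu = 187/78 = 2.3974
Step 2: Compute the convergence rate.
r = 1 - 2/(kappa + 1) = 1 - 2*mu/(L + mu) = (L - mu)/(L + mu) = 109/265 = 0.4113


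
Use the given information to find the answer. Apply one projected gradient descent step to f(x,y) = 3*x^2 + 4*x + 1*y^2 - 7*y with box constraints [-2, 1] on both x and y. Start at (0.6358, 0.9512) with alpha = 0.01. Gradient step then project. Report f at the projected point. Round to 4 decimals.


Step 1: Compute gradient at (0.6358, 0.9512).
grad_x = 2*3*0.6358 + 4 = 7.8148
grad_y = 2*1*0.9512 - 7 = -5.0976
Step 2: Gradient step.
x_raw = 0.6358 - 0.01*7.8148 = 0.5577
y_raw = 0.9512 - 0.01*-5.0976 = 1.0022
Step 3: Project onto [-2, 1].
x_proj = clip(0.5577) = 0.5577
y_proj = clip(1.0022) = 1.0
Step 4: Evaluate f.
f(0.5577, 1.0) = -2.8365


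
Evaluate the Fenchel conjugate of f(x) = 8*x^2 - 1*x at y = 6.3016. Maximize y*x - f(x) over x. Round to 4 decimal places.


f*(y) = sup_x {y*x - a*x^2 - b*x} = sup_x {(y-b)*x - a*x^2}
FOC: (y - b) - 2a*x = 0 => x* = (y - b)/(2a)
x* = (6.3016 + 1)/(2*8) = 0.4564
f*(6.3016) = (y-b)^2/(4a) = (6.3016 + 1)^2/(4*8)
= 53.3134/32 = 1.666


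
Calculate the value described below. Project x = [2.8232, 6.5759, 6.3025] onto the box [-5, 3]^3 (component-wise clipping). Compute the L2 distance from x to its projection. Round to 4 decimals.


Project each component onto [-5, 3].
clip(2.8232) = 2.8232, clip(6.5759) = 3.0, clip(6.3025) = 3.0
Projection = [2.8232, 3.0, 3.0]
Squared diffs: [0.0, 12.7871, 10.9065]
Distance = sqrt(23.6936) = 4.8676


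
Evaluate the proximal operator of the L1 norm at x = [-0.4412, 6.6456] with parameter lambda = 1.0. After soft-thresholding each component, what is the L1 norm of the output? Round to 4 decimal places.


Soft-thresholding with lambda = 1.0:
prox(-0.4412) = sign(-0.4412)*max(|-0.4412| - 1.0, 0) = 0.0
prox(6.6456) = sign(6.6456)*max(|6.6456| - 1.0, 0) = 5.6456
prox(x) = [0.0, 5.6456]
||prox(x)||_1 = 0.0 + 5.6456 = 5.6456


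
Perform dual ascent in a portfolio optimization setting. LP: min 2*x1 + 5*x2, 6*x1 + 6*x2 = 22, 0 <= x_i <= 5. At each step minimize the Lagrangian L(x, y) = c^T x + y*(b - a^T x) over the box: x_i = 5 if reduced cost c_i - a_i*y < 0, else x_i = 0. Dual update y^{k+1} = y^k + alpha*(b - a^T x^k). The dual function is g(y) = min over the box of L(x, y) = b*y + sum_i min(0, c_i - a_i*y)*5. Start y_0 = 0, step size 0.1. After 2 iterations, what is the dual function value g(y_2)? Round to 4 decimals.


Dual ascent for LP: min 2*x1 + 5*x2, 6*x1 + 6*x2 = 22, 0 <= x_i <= 5
Step 1: y^k = 0.0, reduced costs: (2.0, 5.0)
  x^k = (0.0, 0.0), subgradient = b - a^T x = 22.0
  y^{k+1} = 0.0 + 0.1*22.0 = 2.2
Step 2: y^k = 2.2, reduced costs: (-11.2, -8.2)
  x^k = (5.0, 5.0), subgradient = b - a^T x = -38.0
  y^{k+1} = 2.2 + 0.1*-38.0 = -1.6
Dual objective at y_2 = -1.6: reduced costs (11.6, 14.6), box minimizer x = (0.0, 0.0)
g(y_2) = b*y + (c1 - a1*y)*x1 + (c2 - a2*y)*x2 = 22*(-1.6) + 11.6*0.0 + 14.6*0.0 = -35.2 + 0.0 + 0.0 = -35.2


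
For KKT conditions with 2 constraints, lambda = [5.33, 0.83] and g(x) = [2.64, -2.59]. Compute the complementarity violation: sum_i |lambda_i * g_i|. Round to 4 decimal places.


KKT complementary slackness check:
lambda_1 * g_1 = 5.33 * 2.64 = 14.0712
lambda_2 * g_2 = 0.83 * -2.59 = -2.1497
Total violation = 14.0712 + 2.1497 = 16.2209


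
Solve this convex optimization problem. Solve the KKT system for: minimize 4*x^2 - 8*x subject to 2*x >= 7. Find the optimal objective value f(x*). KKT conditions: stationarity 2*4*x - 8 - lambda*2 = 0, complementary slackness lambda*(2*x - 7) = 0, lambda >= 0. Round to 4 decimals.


Step 1: Try lambda = 0 (constraint inactive).
x_unc = 8/(2*4) = 1.0
Check: 2*1.0 = 2.0 < 7 -- violated!
Step 2: Constraint must be active: 2*x = 7
x* = 7/2 = 3.5
lambda = (2*4*3.5 - 8)/2 = 10.0
Step 3: Compute optimal value.
f(x*) = 4*3.5^2 - 8*3.5 = 21.0


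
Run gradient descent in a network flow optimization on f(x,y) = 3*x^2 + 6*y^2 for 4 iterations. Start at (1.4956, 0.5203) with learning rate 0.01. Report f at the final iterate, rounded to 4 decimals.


Gradient descent on f(x,y) = 3*x^2 + 6*y^2.
Starting point: (1.4956, 0.5203), alpha = 0.01
Step 1: grad_x = 2*3*1.4956 = 8.9736, grad_y = 2*6*0.5203 = 6.2436
  x_1 = 1.4956 - 0.01*8.9736 = 1.4059
  y_1 = 0.5203 - 0.01*6.2436 = 0.4579
Step 2: grad_x = 2*3*1.4059 = 8.4352, grad_y = 2*6*0.4579 = 5.4944
  x_2 = 1.4059 - 0.01*8.4352 = 1.3215
  y_2 = 0.4579 - 0.01*5.4944 = 0.4029
Step 3: grad_x = 2*3*1.3215 = 7.9291, grad_y = 2*6*0.4029 = 4.835
  x_3 = 1.3215 - 0.01*7.9291 = 1.2422
  y_3 = 0.4029 - 0.01*4.835 = 0.3546
Step 4: grad_x = 2*3*1.2422 = 7.4533, grad_y = 2*6*0.3546 = 4.2548
  x_4 = 1.2422 - 0.01*7.4533 = 1.1677
  y_4 = 0.3546 - 0.01*4.2548 = 0.312
f(1.1677, 0.312) = 3*1.1677^2 + 6*0.312^2 = 4.6746


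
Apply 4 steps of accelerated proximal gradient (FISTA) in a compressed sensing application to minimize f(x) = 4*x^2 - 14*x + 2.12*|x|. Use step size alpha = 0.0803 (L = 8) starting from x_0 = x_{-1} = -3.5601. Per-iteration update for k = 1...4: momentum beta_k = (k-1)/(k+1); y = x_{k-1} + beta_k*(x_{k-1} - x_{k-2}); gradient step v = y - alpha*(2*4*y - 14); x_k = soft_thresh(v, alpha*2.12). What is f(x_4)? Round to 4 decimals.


FISTA on f(x) = 4*x^2 - 14*x + 2.12*|x|
L = 8, alpha = 0.0803
Iteration 1: beta = 0.0, y = -3.5601 + 0.0*(-3.5601 + 3.5601) = -3.5601
  grad(y) = -42.4808, v = y - alpha*grad = -0.1489
  prox(v) = soft_thresh(-0.1489, 0.1702) = 0.0
Iteration 2: beta = 0.3333, y = 0.0 + 0.3333*(0.0 + 3.5601) = 1.1867
  grad(y) = -4.5064, v = y - alpha*grad = 1.5486
  prox(v) = soft_thresh(1.5486, 0.1702) = 1.3783
Iteration 3: beta = 0.5, y = 1.3783 + 0.5*(1.3783 - 0.0) = 2.0675
  grad(y) = 2.5399, v = y - alpha*grad = 1.8635
  prox(v) = soft_thresh(1.8635, 0.1702) = 1.6933
Iteration 4: beta = 0.6, y = 1.6933 + 0.6*(1.6933 - 1.3783) = 1.8823
  grad(y) = 1.0583, v = y - alpha*grad = 1.7973
  prox(v) = soft_thresh(1.7973, 0.1702) = 1.6271
f(x_4) = 4*1.6271^2 - 14*1.6271 + 2.12*|1.6271| = -8.7402


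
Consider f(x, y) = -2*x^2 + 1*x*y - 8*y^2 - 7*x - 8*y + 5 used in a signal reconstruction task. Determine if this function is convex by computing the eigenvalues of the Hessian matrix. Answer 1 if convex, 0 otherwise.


The Hessian of f(x,y) = -2*x^2 + 1*x*y - 8*y^2 - 7*x - 8*y + 5 is:
H = [[-4, 1], [1, -16]]
Trace = -4 - 16 = -20
Determinant = -4*-16 - (1)^2 = 63
Discriminant = (-20)^2 - 4*63 = 148.0
Eigenvalues: lambda_1 = -16.0828, lambda_2 = -3.9172
The function is not convex.

0


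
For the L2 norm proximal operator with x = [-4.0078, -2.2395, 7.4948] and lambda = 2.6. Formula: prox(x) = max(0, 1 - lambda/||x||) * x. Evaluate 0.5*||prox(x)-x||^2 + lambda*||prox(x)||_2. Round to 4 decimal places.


Step 1: Compute ||x||.
||x|| = 8.7892
Step 2: Compute scaling factor.
scale = max(0, 1 - 2.6/8.7892) = 0.7042
Step 3: prox(x) = [-2.8222, -1.577, 5.2777]
||prox(x)|| = 6.1892
Step 4: Proximal objective.
0.5*||prox-x||^2 = 3.38
lambda*||prox|| = 16.0919
Total = 19.4719


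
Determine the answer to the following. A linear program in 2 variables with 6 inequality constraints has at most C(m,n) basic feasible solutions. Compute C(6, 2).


Each vertex corresponds to some choice of n active constraints out of m, so the number of vertices is at most C(m, n) = m! / (n!(m-n)!).
m = 6, n = 2
Numerator: 6 * 5
Denominator: 2! = 2
C(6, 2) = 15


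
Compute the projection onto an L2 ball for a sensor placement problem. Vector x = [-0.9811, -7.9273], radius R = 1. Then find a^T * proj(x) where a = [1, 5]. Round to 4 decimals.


Step 1: Compute ||x|| (intermediates to 6 decimals).
||x|| = sqrt((-0.9811)^2 + (-7.9273)^2) = 7.987781
Step 2: Project.
Since ||x|| > R, scale = R/||x|| = 1/7.987781 = 0.125191, proj(x) = scale * x
proj(x) = [-0.122825, -0.992427]
Step 3: Dot product.
a^T * proj(x) = 1*(-0.122825) + 5*(-0.992427) = -5.085


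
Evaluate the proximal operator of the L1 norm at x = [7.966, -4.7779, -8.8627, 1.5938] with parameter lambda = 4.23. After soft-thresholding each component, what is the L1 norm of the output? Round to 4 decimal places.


Soft-thresholding with lambda = 4.23:
prox(7.966) = sign(7.966)*max(|7.966| - 4.23, 0) = 3.736
prox(-4.7779) = sign(-4.7779)*max(|-4.7779| - 4.23, 0) = -0.5479
prox(-8.8627) = sign(-8.8627)*max(|-8.8627| - 4.23, 0) = -4.6327
prox(1.5938) = sign(1.5938)*max(|1.5938| - 4.23, 0) = 0.0
prox(x) = [3.736, -0.5479, -4.6327, 0.0]
||prox(x)||_1 = 3.736 + 0.5479 + 4.6327 + 0.0 = 8.9166


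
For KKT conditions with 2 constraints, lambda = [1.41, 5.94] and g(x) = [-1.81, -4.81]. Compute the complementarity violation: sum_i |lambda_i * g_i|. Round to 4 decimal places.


KKT complementary slackness check:
lambda_1 * g_1 = 1.41 * -1.81 = -2.5521
lambda_2 * g_2 = 5.94 * -4.81 = -28.5714
Total violation = 2.5521 + 28.5714 = 31.1235


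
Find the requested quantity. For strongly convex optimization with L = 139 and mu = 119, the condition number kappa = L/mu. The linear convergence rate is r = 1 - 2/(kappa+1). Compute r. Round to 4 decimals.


Step 1: Compute the condition number.
kappa = L/mu = 139/119 = 1.1681
Step 2: Compute the convergence rate.
r = 1 - 2/(kappa + 1) = 1 - 2*mu/(L + mu) = (L - mu)/(L + mu) = 20/258 = 0.0775


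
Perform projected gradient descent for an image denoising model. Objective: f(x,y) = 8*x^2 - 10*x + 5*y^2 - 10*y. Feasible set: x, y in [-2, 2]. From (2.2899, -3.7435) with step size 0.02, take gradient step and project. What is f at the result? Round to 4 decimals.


Step 1: Compute gradient at (2.2899, -3.7435).
grad_x = 2*8*2.2899 - 10 = 26.6384
grad_y = 2*5*-3.7435 - 10 = -47.435
Step 2: Gradient step.
x_raw = 2.2899 - 0.02*26.6384 = 1.7571
y_raw = -3.7435 - 0.02*-47.435 = -2.7948
Step 3: Project onto [-2, 2].
x_proj = clip(1.7571) = 1.7571
y_proj = clip(-2.7948) = -2.0
Step 4: Evaluate f.
f(1.7571, -2.0) = 47.1288


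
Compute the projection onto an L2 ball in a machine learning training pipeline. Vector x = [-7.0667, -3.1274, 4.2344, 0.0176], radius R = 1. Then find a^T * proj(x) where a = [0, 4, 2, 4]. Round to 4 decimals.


Step 1: Compute ||x|| (intermediates to 6 decimals).
||x|| = sqrt((-7.0667)^2 + (-3.1274)^2 + 4.2344^2 + 0.0176^2) = 8.811886
Step 2: Project.
Since ||x|| > R, scale = R/||x|| = 1/8.811886 = 0.113483, proj(x) = scale * x
proj(x) = [-0.80195, -0.354907, 0.480532, 0.001997]
Step 3: Dot product.
a^T * proj(x) = 0*(-0.80195) + 4*(-0.354907) + 2*0.480532 + 4*0.001997 = -0.4506


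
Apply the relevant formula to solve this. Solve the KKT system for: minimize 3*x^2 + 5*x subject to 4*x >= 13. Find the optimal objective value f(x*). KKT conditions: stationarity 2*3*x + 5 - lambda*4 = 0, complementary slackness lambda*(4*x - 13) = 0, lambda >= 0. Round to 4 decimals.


Step 1: Try lambda = 0 (constraint inactive).
x_unc = -5/(2*3) = -0.8333
Check: 4*-0.8333 = -3.3332 < 13 -- violated!
Step 2: Constraint must be active: 4*x = 13
x* = 13/4 = 3.25
lambda = (2*3*3.25 + 5)/4 = 6.125
Step 3: Compute optimal value.
f(x*) = 3*3.25^2 + 5*3.25 = 47.9375


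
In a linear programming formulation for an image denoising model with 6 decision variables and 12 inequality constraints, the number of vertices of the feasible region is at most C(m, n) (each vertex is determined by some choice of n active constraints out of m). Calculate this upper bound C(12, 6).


Each vertex corresponds to some choice of n active constraints out of m, so the number of vertices is at most C(m, n) = m! / (n!(m-n)!).
m = 12, n = 6
Numerator: 12 * 11 * 10 * 9 * 8 * 7
Denominator: 6! = 720
C(12, 6) = 924


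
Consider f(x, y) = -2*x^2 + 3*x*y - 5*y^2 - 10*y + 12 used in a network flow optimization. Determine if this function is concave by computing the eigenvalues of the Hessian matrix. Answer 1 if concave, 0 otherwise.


The Hessian of f(x,y) = -2*x^2 + 3*x*y - 5*y^2 - 10*y + 12 is:
H = [[-4, 3], [3, -10]]
Trace = -4 - 10 = -14
Determinant = -4*-10 - (3)^2 = 31
Discriminant = (-14)^2 - 4*31 = 72.0
Eigenvalues: lambda_1 = -11.2426, lambda_2 = -2.7574
The function is concave.

1


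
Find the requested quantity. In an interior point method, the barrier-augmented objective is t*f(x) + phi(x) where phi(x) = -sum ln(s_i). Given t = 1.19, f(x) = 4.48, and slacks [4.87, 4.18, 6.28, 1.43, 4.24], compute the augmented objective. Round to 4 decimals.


Step 1: Compute log-barrier.
ln values: [1.5831, 1.4303, 1.8374, 0.3577, 1.4446]
phi = -(1.5831 + 1.4303 + 1.8374 + 0.3577 + 1.4446) = -6.653
Step 2: Compute augmented objective.
t*f(x) = 1.19*4.48 = 5.3312
Total = 5.3312 - 6.653 = -1.3218


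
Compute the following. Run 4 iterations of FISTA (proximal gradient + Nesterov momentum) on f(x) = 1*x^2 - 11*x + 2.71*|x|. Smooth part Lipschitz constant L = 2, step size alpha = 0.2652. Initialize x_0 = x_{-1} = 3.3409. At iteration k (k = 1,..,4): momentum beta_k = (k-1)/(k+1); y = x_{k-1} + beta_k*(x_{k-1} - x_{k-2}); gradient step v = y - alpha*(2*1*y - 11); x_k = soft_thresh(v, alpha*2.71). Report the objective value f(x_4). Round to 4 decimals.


FISTA on f(x) = 1*x^2 - 11*x + 2.71*|x|
L = 2, alpha = 0.2652
Iteration 1: beta = 0.0, y = 3.3409 + 0.0*(3.3409 - 3.3409) = 3.3409
  grad(y) = -4.3182, v = y - alpha*grad = 4.4861
  prox(v) = soft_thresh(4.4861, 0.7187) = 3.7674
Iteration 2: beta = 0.3333, y = 3.7674 + 0.3333*(3.7674 - 3.3409) = 3.9096
  grad(y) = -3.1809, v = y - alpha*grad = 4.7531
  prox(v) = soft_thresh(4.7531, 0.7187) = 4.0344
Iteration 3: beta = 0.5, y = 4.0344 + 0.5*(4.0344 - 3.7674) = 4.168
  grad(y) = -2.6641, v = y - alpha*grad = 4.8745
  prox(v) = soft_thresh(4.8745, 0.7187) = 4.1558
Iteration 4: beta = 0.6, y = 4.1558 + 0.6*(4.1558 - 4.0344) = 4.2286
  grad(y) = -2.5428, v = y - alpha*grad = 4.9029
  prox(v) = soft_thresh(4.9029, 0.7187) = 4.1843
f(x_4) = 1*4.1843^2 - 11*4.1843 + 2.71*|4.1843| = -17.1795


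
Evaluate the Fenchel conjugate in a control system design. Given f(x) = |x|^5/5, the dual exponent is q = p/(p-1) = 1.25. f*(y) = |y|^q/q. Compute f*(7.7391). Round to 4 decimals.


The conjugate exponent q satisfies 1/p + 1/q = 1.
p = 5, so q = 5/(5 - 1) = 1.25
|y|^q = 7.7391^1.25 = 12.9081
f*(7.7391) = 12.9081 / 1.25 = 10.3265


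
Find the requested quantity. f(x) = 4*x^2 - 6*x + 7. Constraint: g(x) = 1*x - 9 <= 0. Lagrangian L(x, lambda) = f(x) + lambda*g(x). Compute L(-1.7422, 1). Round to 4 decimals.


Step 1: Evaluate f(x).
f(-1.7422) = 4*(-1.7422)^2 - 6*(-1.7422) + 7 = 29.5942
Step 2: Evaluate g(x).
g(-1.7422) = 1*-1.7422 - 9 = -10.7422
Step 3: Compute Lagrangian.
L = 29.5942 + 1*-10.7422 = 18.852


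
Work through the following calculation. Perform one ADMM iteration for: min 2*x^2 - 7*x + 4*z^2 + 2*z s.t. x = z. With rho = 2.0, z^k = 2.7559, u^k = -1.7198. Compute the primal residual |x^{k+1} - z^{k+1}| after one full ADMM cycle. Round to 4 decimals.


ADMM iteration with rho = 2.0, z^k = 2.7559, u^k = -1.7198
Step 1: x-update.
Minimize 2*x^2 - 7*x + (2.0/2)*(x - 2.7559 - 1.7198)^2
FOC: (2*2 + 2.0)*x = 7 + 2.0*(2.7559 + 1.7198)
x^{k+1} = 2.6586
Step 2: z-update.
Minimize 4*z^2 + 2*z + (2.0/2)*(2.6586 - z - 1.7198)^2
FOC: (2*4 + 2.0)*z = -2 + 2.0*(2.6586 - 1.7198)
z^{k+1} = -0.0122
Step 3: u-update.
u^{k+1} = -1.7198 + 2.6586 + 0.0122 = 0.951
Step 4: Primal residual = |2.6586 + 0.0122| = 2.6708


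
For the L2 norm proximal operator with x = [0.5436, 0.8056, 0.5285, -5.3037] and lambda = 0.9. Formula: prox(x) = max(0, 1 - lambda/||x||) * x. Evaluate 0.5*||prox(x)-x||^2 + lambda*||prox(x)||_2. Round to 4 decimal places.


Step 1: Compute ||x||.
||x|| = 5.4178
Step 2: Compute scaling factor.
scale = max(0, 1 - 0.9/5.4178) = 0.8339
Step 3: prox(x) = [0.4533, 0.6718, 0.4407, -4.4227]
||prox(x)|| = 4.5178
Step 4: Proximal objective.
0.5*||prox-x||^2 = 0.405
lambda*||prox|| = 4.066
Total = 4.4711


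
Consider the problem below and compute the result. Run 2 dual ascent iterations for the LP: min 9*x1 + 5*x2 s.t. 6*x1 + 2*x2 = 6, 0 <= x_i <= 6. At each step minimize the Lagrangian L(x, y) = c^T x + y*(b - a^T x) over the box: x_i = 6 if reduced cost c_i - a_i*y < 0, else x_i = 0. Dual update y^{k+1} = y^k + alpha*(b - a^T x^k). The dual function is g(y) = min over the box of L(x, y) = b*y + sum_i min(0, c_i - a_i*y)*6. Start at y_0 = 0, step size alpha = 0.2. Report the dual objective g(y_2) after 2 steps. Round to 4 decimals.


Dual ascent for LP: min 9*x1 + 5*x2, 6*x1 + 2*x2 = 6, 0 <= x_i <= 6
Step 1: y^k = 0.0, reduced costs: (9.0, 5.0)
  x^k = (0.0, 0.0), subgradient = b - a^T x = 6.0
  y^{k+1} = 0.0 + 0.2*6.0 = 1.2
Step 2: y^k = 1.2, reduced costs: (1.8, 2.6)
  x^k = (0.0, 0.0), subgradient = b - a^T x = 6.0
  y^{k+1} = 1.2 + 0.2*6.0 = 2.4
Dual objective at y_2 = 2.4: reduced costs (-5.4, 0.2), box minimizer x = (6.0, 0.0)
g(y_2) = b*y + (c1 - a1*y)*x1 + (c2 - a2*y)*x2 = 6*2.4 + (-5.4)*6.0 + 0.2*0.0 = 14.4 - 32.4 + 0.0 = -18.0


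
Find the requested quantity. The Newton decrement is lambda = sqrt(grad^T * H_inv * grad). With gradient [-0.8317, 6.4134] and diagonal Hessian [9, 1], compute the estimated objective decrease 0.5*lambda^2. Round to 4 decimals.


Step 1: H is diagonal, so H^(-1) * g = [-0.0924, 6.4134].
Step 2: g^T H^(-1) g = sum_i g_i^2 / H_ii
  = (-0.8317)^2/9 + (6.4134)^2/1
  = 0.0769 + 41.1317 = 41.2086
Step 3: Objective decrease = 0.5 * g^T H^(-1) g = 20.6043


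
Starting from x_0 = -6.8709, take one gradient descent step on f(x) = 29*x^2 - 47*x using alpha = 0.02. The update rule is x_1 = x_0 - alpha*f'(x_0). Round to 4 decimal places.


We compute the gradient at x_0 and apply the update.
f'(x) = 58*x - 47
f'(-6.8709) = 58*-6.8709 - 47 = -445.5122
x_1 = -6.8709 - 0.02*-445.5122 = 2.0393


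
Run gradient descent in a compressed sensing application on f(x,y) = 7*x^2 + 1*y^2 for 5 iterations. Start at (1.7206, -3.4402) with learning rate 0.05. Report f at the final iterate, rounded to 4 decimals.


Gradient descent on f(x,y) = 7*x^2 + 1*y^2.
Starting point: (1.7206, -3.4402), alpha = 0.05
Step 1: grad_x = 2*7*1.7206 = 24.0884, grad_y = 2*1*-3.4402 = -6.8804
  x_1 = 1.7206 - 0.05*24.0884 = 0.5162
  y_1 = -3.4402 - 0.05*-6.8804 = -3.0962
Step 2: grad_x = 2*7*0.5162 = 7.2265, grad_y = 2*1*-3.0962 = -6.1924
  x_2 = 0.5162 - 0.05*7.2265 = 0.1549
  y_2 = -3.0962 - 0.05*-6.1924 = -2.7866
Step 3: grad_x = 2*7*0.1549 = 2.168, grad_y = 2*1*-2.7866 = -5.5731
  x_3 = 0.1549 - 0.05*2.168 = 0.0465
  y_3 = -2.7866 - 0.05*-5.5731 = -2.5079
Step 4: grad_x = 2*7*0.0465 = 0.6504, grad_y = 2*1*-2.5079 = -5.0158
  x_4 = 0.0465 - 0.05*0.6504 = 0.0139
  y_4 = -2.5079 - 0.05*-5.0158 = -2.2571
Step 5: grad_x = 2*7*0.0139 = 0.1951, grad_y = 2*1*-2.2571 = -4.5142
  x_5 = 0.0139 - 0.05*0.1951 = 0.0042
  y_5 = -2.2571 - 0.05*-4.5142 = -2.0314
f(0.0042, -2.0314) = 7*0.0042^2 + 1*(-2.0314)^2 = 4.1267


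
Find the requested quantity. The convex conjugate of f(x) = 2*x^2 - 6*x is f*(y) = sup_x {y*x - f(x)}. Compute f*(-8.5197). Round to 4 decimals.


f*(y) = sup_x {y*x - a*x^2 - b*x} = sup_x {(y-b)*x - a*x^2}
FOC: (y - b) - 2a*x = 0 => x* = (y - b)/(2a)
x* = (-8.5197 + 6)/(2*2) = -0.6299
f*(-8.5197) = (y-b)^2/(4a) = (-8.5197 + 6)^2/(4*2)
= 6.3489/8 = 0.7936


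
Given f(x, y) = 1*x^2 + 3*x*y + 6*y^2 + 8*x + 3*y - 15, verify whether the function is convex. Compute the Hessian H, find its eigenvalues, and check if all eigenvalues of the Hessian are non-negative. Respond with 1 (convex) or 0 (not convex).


The Hessian of f(x,y) = 1*x^2 + 3*x*y + 6*y^2 + 8*x + 3*y - 15 is:
H = [[2, 3], [3, 12]]
Trace = 2 + 12 = 14
Determinant = 2*12 - (3)^2 = 15
Discriminant = (14)^2 - 4*15 = 136.0
Eigenvalues: lambda_1 = 1.169, lambda_2 = 12.831
The function is convex.

1


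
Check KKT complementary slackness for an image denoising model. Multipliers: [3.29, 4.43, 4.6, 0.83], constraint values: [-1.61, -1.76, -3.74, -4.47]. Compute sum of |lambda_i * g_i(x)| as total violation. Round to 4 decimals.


KKT complementary slackness check:
lambda_1 * g_1 = 3.29 * -1.61 = -5.2969
lambda_2 * g_2 = 4.43 * -1.76 = -7.7968
lambda_3 * g_3 = 4.6 * -3.74 = -17.204
lambda_4 * g_4 = 0.83 * -4.47 = -3.7101
Total violation = 5.2969 + 7.7968 + 17.204 + 3.7101 = 34.0078


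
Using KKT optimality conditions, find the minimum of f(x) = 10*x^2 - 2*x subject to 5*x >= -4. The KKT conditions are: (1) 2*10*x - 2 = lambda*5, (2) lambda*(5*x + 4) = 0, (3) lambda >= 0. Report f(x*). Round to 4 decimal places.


Step 1: Try lambda = 0 (constraint inactive).
Stationarity: 2*10*x - 2 = 0
x* = 2/(2*10) = 0.1
Check constraint: 5*0.1 = 0.5 >= -4 -- satisfied.
Step 2: Compute optimal value.
f(x*) = 10*0.1^2 - 2*0.1 = -0.1


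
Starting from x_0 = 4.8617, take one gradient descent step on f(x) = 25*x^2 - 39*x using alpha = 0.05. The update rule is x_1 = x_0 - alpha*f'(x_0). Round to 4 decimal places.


We compute the gradient at x_0 and apply the update.
f'(x) = 50*x - 39
f'(4.8617) = 50*4.8617 - 39 = 204.085
x_1 = 4.8617 - 0.05*204.085 = -5.3426


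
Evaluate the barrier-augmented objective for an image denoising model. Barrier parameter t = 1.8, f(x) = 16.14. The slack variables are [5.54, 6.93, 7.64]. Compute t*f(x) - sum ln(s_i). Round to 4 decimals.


Step 1: Compute log-barrier.
ln values: [1.712, 1.9359, 2.0334]
phi = -(1.712 + 1.9359 + 2.0334) = -5.6813
Step 2: Compute augmented objective.
t*f(x) = 1.8*16.14 = 29.052
Total = 29.052 - 5.6813 = 23.3707


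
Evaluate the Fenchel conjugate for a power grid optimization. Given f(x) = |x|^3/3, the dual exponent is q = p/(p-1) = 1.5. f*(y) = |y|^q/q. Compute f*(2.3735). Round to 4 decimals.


The conjugate exponent q satisfies 1/p + 1/q = 1.
p = 3, so q = 3/(3 - 1) = 1.5
|y|^q = 2.3735^1.5 = 3.6567
f*(2.3735) = 3.6567 / 1.5 = 2.4378


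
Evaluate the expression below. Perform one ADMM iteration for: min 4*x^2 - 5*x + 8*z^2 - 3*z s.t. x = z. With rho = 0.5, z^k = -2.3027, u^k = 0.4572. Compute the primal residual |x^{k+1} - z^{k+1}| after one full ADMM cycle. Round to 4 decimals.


ADMM iteration with rho = 0.5, z^k = -2.3027, u^k = 0.4572
Step 1: x-update.
Minimize 4*x^2 - 5*x + (0.5/2)*(x + 2.3027 + 0.4572)^2
FOC: (2*4 + 0.5)*x = 5 + 0.5*(-2.3027 - 0.4572)
x^{k+1} = 0.4259
Step 2: z-update.
Minimize 8*z^2 - 3*z + (0.5/2)*(0.4259 - z + 0.4572)^2
FOC: (2*8 + 0.5)*z = 3 + 0.5*(0.4259 + 0.4572)
z^{k+1} = 0.2086
Step 3: u-update.
u^{k+1} = 0.4572 + 0.4259 - 0.2086 = 0.6745
Step 4: Primal residual = |0.4259 - 0.2086| = 0.2173


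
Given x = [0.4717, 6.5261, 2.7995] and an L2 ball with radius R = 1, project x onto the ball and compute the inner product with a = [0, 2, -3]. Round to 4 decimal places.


Step 1: Compute ||x|| (intermediates to 6 decimals).
||x|| = sqrt(0.4717^2 + 6.5261^2 + 2.7995^2) = 7.116859
Step 2: Project.
Since ||x|| > R, scale = R/||x|| = 1/7.116859 = 0.140511, proj(x) = scale * x
proj(x) = [0.066279, 0.916989, 0.393361]
Step 3: Dot product.
a^T * proj(x) = 0*0.066279 + 2*0.916989 - 3*0.393361 = 0.6539


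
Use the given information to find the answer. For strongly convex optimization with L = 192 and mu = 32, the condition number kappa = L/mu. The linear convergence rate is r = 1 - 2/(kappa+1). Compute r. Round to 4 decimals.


Step 1: Compute the condition number.
kappa = L/mu = 192/32 = 6.0
Step 2: Compute the convergence rate.
r = 1 - 2/(kappa + 1) = 1 - 2*mu/(L + mu) = (L - mu)/(L + mu) = 160/224 = 0.7143


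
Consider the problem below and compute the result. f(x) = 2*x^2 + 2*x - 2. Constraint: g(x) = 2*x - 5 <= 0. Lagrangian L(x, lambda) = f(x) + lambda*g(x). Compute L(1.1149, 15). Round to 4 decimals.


Step 1: Evaluate f(x).
f(1.1149) = 2*1.1149^2 + 2*1.1149 - 2 = 2.7158
Step 2: Evaluate g(x).
g(1.1149) = 2*1.1149 - 5 = -2.7702
Step 3: Compute Lagrangian.
L = 2.7158 + 15*-2.7702 = -38.8372


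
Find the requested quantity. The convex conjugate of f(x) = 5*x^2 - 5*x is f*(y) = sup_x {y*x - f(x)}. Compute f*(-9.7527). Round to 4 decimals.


f*(y) = sup_x {y*x - a*x^2 - b*x} = sup_x {(y-b)*x - a*x^2}
FOC: (y - b) - 2a*x = 0 => x* = (y - b)/(2a)
x* = (-9.7527 + 5)/(2*5) = -0.4753
f*(-9.7527) = (y-b)^2/(4a) = (-9.7527 + 5)^2/(4*5)
= 22.5882/20 = 1.1294


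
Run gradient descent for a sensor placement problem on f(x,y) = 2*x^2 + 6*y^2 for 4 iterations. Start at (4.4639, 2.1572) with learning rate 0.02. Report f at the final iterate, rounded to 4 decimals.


Gradient descent on f(x,y) = 2*x^2 + 6*y^2.
Starting point: (4.4639, 2.1572), alpha = 0.02
Step 1: grad_x = 2*2*4.4639 = 17.8556, grad_y = 2*6*2.1572 = 25.8864
  x_1 = 4.4639 - 0.02*17.8556 = 4.1068
  y_1 = 2.1572 - 0.02*25.8864 = 1.6395
Step 2: grad_x = 2*2*4.1068 = 16.4272, grad_y = 2*6*1.6395 = 19.6737
  x_2 = 4.1068 - 0.02*16.4272 = 3.7782
  y_2 = 1.6395 - 0.02*19.6737 = 1.246
Step 3: grad_x = 2*2*3.7782 = 15.113, grad_y = 2*6*1.246 = 14.952
  x_3 = 3.7782 - 0.02*15.113 = 3.476
  y_3 = 1.246 - 0.02*14.952 = 0.947
Step 4: grad_x = 2*2*3.476 = 13.9039, grad_y = 2*6*0.947 = 11.3635
  x_4 = 3.476 - 0.02*13.9039 = 3.1979
  y_4 = 0.947 - 0.02*11.3635 = 0.7197
f(3.1979, 0.7197) = 2*3.1979^2 + 6*0.7197^2 = 23.5609


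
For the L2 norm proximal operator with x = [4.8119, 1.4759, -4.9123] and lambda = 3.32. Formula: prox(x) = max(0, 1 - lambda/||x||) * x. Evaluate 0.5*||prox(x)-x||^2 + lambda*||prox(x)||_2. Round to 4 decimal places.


Step 1: Compute ||x||.
||x|| = 7.033
Step 2: Compute scaling factor.
scale = max(0, 1 - 3.32/7.033) = 0.5279
Step 3: prox(x) = [2.5404, 0.7792, -2.5934]
||prox(x)|| = 3.713
Step 4: Proximal objective.
0.5*||prox-x||^2 = 5.5112
lambda*||prox|| = 12.3272
Total = 17.8384


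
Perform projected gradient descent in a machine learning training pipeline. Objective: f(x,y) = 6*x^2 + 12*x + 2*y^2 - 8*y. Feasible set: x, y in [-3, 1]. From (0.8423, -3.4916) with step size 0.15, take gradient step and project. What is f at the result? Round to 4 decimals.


Step 1: Compute gradient at (0.8423, -3.4916).
grad_x = 2*6*0.8423 + 12 = 22.1076
grad_y = 2*2*-3.4916 - 8 = -21.9664
Step 2: Gradient step.
x_raw = 0.8423 - 0.15*22.1076 = -2.4738
y_raw = -3.4916 - 0.15*-21.9664 = -0.1966
Step 3: Project onto [-3, 1].
x_proj = clip(-2.4738) = -2.4738
y_proj = clip(-0.1966) = -0.1966
Step 4: Evaluate f.
f(-2.4738, -0.1966) = 8.6837


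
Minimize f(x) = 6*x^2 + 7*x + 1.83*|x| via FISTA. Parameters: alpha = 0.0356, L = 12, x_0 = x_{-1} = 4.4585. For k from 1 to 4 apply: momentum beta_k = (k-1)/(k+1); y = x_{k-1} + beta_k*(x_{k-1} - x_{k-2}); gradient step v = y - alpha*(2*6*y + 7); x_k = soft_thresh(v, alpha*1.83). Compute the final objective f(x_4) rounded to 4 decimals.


FISTA on f(x) = 6*x^2 + 7*x + 1.83*|x|
L = 12, alpha = 0.0356
Iteration 1: beta = 0.0, y = 4.4585 + 0.0*(4.4585 - 4.4585) = 4.4585
  grad(y) = 60.502, v = y - alpha*grad = 2.3046
  prox(v) = soft_thresh(2.3046, 0.0651) = 2.2395
Iteration 2: beta = 0.3333, y = 2.2395 + 0.3333*(2.2395 - 4.4585) = 1.4998
  grad(y) = 24.9977, v = y - alpha*grad = 0.6099
  prox(v) = soft_thresh(0.6099, 0.0651) = 0.5447
Iteration 3: beta = 0.5, y = 0.5447 + 0.5*(0.5447 - 2.2395) = -0.3026
  grad(y) = 3.3685, v = y - alpha*grad = -0.4225
  prox(v) = soft_thresh(-0.4225, 0.0651) = -0.3574
Iteration 4: beta = 0.6, y = -0.3574 + 0.6*(-0.3574 - 0.5447) = -0.8987
  grad(y) = -3.7842, v = y - alpha*grad = -0.764
  prox(v) = soft_thresh(-0.764, 0.0651) = -0.6988
f(x_4) = 6*(-0.6988)^2 + 7*(-0.6988) + 1.83*|-0.6988| = -0.6828


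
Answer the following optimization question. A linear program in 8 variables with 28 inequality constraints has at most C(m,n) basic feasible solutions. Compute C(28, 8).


Each vertex corresponds to some choice of n active constraints out of m, so the number of vertices is at most C(m, n) = m! / (n!(m-n)!).
m = 28, n = 8
Numerator: 28 * 27 * 26 * 25 * 24 * 23 * 22 * 21
Denominator: 8! = 40320
C(28, 8) = 3108105


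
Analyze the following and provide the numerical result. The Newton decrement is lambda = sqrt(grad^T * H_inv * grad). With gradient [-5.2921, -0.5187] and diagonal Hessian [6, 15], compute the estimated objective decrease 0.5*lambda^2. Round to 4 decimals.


Step 1: H is diagonal, so H^(-1) * g = [-0.882, -0.0346].
Step 2: g^T H^(-1) g = sum_i g_i^2 / H_ii
  = (-5.2921)^2/6 + (-0.5187)^2/15
  = 4.6677 + 0.0179 = 4.6857
Step 3: Objective decrease = 0.5 * g^T H^(-1) g = 2.3428


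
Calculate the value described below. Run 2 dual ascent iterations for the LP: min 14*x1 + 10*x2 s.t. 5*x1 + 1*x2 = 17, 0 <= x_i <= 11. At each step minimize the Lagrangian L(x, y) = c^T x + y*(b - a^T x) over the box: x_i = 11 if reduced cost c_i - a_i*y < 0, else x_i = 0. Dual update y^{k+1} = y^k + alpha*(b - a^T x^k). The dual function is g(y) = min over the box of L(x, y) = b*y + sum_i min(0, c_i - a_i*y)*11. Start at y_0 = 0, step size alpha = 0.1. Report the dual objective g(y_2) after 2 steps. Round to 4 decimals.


Dual ascent for LP: min 14*x1 + 10*x2, 5*x1 + 1*x2 = 17, 0 <= x_i <= 11
Step 1: y^k = 0.0, reduced costs: (14.0, 10.0)
  x^k = (0.0, 0.0), subgradient = b - a^T x = 17.0
  y^{k+1} = 0.0 + 0.1*17.0 = 1.7
Step 2: y^k = 1.7, reduced costs: (5.5, 8.3)
  x^k = (0.0, 0.0), subgradient = b - a^T x = 17.0
  y^{k+1} = 1.7 + 0.1*17.0 = 3.4
Dual objective at y_2 = 3.4: reduced costs (-3.0, 6.6), box minimizer x = (11.0, 0.0)
g(y_2) = b*y + (c1 - a1*y)*x1 + (c2 - a2*y)*x2 = 17*3.4 + (-3.0)*11.0 + 6.6*0.0 = 57.8 - 33.0 + 0.0 = 24.8


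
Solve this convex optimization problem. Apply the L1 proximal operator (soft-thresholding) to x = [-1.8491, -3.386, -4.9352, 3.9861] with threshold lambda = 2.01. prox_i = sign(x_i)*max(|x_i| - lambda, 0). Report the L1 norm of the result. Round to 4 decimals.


Soft-thresholding with lambda = 2.01:
prox(-1.8491) = sign(-1.8491)*max(|-1.8491| - 2.01, 0) = 0.0
prox(-3.386) = sign(-3.386)*max(|-3.386| - 2.01, 0) = -1.376
prox(-4.9352) = sign(-4.9352)*max(|-4.9352| - 2.01, 0) = -2.9252
prox(3.9861) = sign(3.9861)*max(|3.9861| - 2.01, 0) = 1.9761
prox(x) = [0.0, -1.376, -2.9252, 1.9761]
||prox(x)||_1 = 0.0 + 1.376 + 2.9252 + 1.9761 = 6.2773


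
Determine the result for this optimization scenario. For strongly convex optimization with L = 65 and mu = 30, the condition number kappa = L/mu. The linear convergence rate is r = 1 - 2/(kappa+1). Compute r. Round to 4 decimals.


Step 1: Compute the condition number.
kappa = L/mu = 65/30 = 2.1667
Step 2: Compute the convergence rate.
r = 1 - 2/(kappa + 1) = 1 - 2*mu/(L + mu) = (L - mu)/(L + mu) = 35/95 = 0.3684


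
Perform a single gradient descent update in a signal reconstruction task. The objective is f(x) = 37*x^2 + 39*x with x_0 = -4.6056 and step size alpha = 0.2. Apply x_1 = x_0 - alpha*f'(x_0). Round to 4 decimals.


We compute the gradient at x_0 and apply the update.
f'(x) = 74*x + 39
f'(-4.6056) = 74*-4.6056 + 39 = -301.8144
x_1 = -4.6056 - 0.2*-301.8144 = 55.7573


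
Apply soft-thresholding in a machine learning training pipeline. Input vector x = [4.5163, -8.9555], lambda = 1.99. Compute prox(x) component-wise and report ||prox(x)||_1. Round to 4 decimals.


Soft-thresholding with lambda = 1.99:
prox(4.5163) = sign(4.5163)*max(|4.5163| - 1.99, 0) = 2.5263
prox(-8.9555) = sign(-8.9555)*max(|-8.9555| - 1.99, 0) = -6.9655
prox(x) = [2.5263, -6.9655]
||prox(x)||_1 = 2.5263 + 6.9655 = 9.4918
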